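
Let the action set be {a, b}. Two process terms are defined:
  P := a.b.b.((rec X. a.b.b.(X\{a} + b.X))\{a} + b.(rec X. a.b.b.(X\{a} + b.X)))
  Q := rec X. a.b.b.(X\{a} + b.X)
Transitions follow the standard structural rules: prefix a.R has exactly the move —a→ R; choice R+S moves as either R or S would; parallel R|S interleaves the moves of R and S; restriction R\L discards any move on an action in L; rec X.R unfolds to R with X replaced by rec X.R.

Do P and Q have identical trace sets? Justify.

P's transition system — 5 states:
  u0 = a.b.b.((rec X. a.b.b.(X\{a} + b.X))\{a} + b.(rec X. a.b.b.(X\{a} + b.X))) :: --a--▸ u1
  u1 = b.b.((rec X. a.b.b.(X\{a} + b.X))\{a} + b.(rec X. a.b.b.(X\{a} + b.X))) :: --b--▸ u2
  u2 = b.((rec X. a.b.b.(X\{a} + b.X))\{a} + b.(rec X. a.b.b.(X\{a} + b.X))) :: --b--▸ u3
  u3 = (rec X. a.b.b.(X\{a} + b.X))\{a} + b.(rec X. a.b.b.(X\{a} + b.X)) :: --b--▸ u4
  u4 = rec X. a.b.b.(X\{a} + b.X) :: --a--▸ u1
Q's transition system — 4 states:
  v0 = rec X. a.b.b.(X\{a} + b.X) :: --a--▸ v1
  v1 = b.b.((rec X. a.b.b.(X\{a} + b.X))\{a} + b.(rec X. a.b.b.(X\{a} + b.X))) :: --b--▸ v2
  v2 = b.((rec X. a.b.b.(X\{a} + b.X))\{a} + b.(rec X. a.b.b.(X\{a} + b.X))) :: --b--▸ v3
  v3 = (rec X. a.b.b.(X\{a} + b.X))\{a} + b.(rec X. a.b.b.(X\{a} + b.X)) :: --b--▸ v0
Coarsest stable partition (strong bisimilarity classes):
  B0 = {u0, u4, v0}
  B1 = {u1, v1}
  B2 = {u2, v2}
  B3 = {u3, v3}
u0 ∈ B0, v0 ∈ B0 → same block
Bisimilar ⇒ trace-equivalent.

YES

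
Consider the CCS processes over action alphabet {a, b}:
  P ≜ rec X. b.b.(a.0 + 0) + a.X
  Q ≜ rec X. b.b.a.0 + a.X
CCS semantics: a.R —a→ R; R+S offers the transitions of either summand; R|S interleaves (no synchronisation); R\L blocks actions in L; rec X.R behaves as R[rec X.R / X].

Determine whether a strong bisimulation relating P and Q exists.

P ~ Q

P's transition system — 4 states:
  u0 = rec X. b.b.(a.0 + 0) + a.X ⊢ -a-> u0, -b-> u1
  u1 = b.(a.0 + 0) ⊢ -b-> u2
  u2 = a.0 + 0 ⊢ -a-> u3
  u3 = 0 ⊢ (no moves)
Q's transition system — 4 states:
  v0 = rec X. b.b.a.0 + a.X ⊢ -a-> v0, -b-> v1
  v1 = b.a.0 ⊢ -b-> v2
  v2 = a.0 ⊢ -a-> v3
  v3 = 0 ⊢ (no moves)
Coarsest stable partition (strong bisimilarity classes):
  B0 = {u0, v0}
  B1 = {u1, v1}
  B2 = {u2, v2}
  B3 = {u3, v3}
u0 ∈ B0, v0 ∈ B0 → same block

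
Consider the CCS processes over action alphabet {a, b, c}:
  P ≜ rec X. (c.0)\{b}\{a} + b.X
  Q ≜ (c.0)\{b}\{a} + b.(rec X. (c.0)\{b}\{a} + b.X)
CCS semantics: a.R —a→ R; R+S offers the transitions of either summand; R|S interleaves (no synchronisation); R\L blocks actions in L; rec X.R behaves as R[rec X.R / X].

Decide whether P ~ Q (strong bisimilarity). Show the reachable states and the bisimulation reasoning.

P's transition system — 2 states:
  m0 = rec X. (c.0)\{b}\{a} + b.X has moves =b=> m0, =c=> m1
  m1 = 0\{b}\{a} has moves deadlocked
Q's transition system — 3 states:
  n0 = (c.0)\{b}\{a} + b.(rec X. (c.0)\{b}\{a} + b.X) has moves =b=> n1, =c=> n2
  n1 = rec X. (c.0)\{b}\{a} + b.X has moves =b=> n1, =c=> n2
  n2 = 0\{b}\{a} has moves deadlocked
Bisimilarity quotient blocks:
  B0 = {m0, n0, n1}
  B1 = {m1, n2}
m0 ∈ B0, n0 ∈ B0 → same block

P ~ Q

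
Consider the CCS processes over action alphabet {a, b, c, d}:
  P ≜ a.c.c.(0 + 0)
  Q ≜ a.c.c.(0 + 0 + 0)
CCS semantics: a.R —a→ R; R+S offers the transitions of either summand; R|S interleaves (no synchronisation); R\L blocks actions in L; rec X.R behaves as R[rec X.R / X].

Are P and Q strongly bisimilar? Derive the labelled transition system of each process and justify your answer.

bisimilar

LTS(P): 4 reachable states
  s0 = a.c.c.(0 + 0) ⊢ =a=> s1
  s1 = c.c.(0 + 0) ⊢ =c=> s2
  s2 = c.(0 + 0) ⊢ =c=> s3
  s3 = 0 + 0 ⊢ ∅
LTS(Q): 4 reachable states
  t0 = a.c.c.(0 + 0 + 0) ⊢ =a=> t1
  t1 = c.c.(0 + 0 + 0) ⊢ =c=> t2
  t2 = c.(0 + 0 + 0) ⊢ =c=> t3
  t3 = 0 + 0 + 0 ⊢ ∅
Partition-refinement fixed point:
  B0 = {s0, t0}
  B1 = {s1, t1}
  B2 = {s2, t2}
  B3 = {s3, t3}
s0 ∈ B0, t0 ∈ B0 → same block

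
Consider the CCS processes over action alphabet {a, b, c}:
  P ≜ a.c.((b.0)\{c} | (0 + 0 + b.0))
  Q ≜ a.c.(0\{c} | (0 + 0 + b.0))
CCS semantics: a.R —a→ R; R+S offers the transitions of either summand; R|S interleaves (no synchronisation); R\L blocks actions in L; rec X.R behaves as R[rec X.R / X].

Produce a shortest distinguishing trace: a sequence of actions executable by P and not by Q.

acbb

P's transition system — 6 states:
  s0 = a.c.((b.0)\{c} | (0 + 0 + b.0)) :: --a--▸ s1
  s1 = c.((b.0)\{c} | (0 + 0 + b.0)) :: --c--▸ s2
  s2 = (b.0)\{c} | (0 + 0 + b.0) :: --b--▸ s3, --b--▸ s4
  s3 = (b.0)\{c} | 0 :: --b--▸ s5
  s4 = 0\{c} | (0 + 0 + b.0) :: --b--▸ s5
  s5 = 0\{c} | 0 :: deadlocked
Q's transition system — 4 states:
  t0 = a.c.(0\{c} | (0 + 0 + b.0)) :: --a--▸ t1
  t1 = c.(0\{c} | (0 + 0 + b.0)) :: --c--▸ t2
  t2 = 0\{c} | (0 + 0 + b.0) :: --b--▸ t3
  t3 = 0\{c} | 0 :: deadlocked
Run σ = ⟨acbb⟩ on P: start {s0}
  [1] a ⇒ {s1}
  [2] c ⇒ {s2}
  [3] b ⇒ {s3, s4}
  [4] b ⇒ {s5}
  ✓ P
Run σ = ⟨acbb⟩ on Q: start {t0}
  [1] a ⇒ {t1}
  [2] c ⇒ {t2}
  [3] b ⇒ {t3}
  [4] b ⇒ ∅  — Q cannot continue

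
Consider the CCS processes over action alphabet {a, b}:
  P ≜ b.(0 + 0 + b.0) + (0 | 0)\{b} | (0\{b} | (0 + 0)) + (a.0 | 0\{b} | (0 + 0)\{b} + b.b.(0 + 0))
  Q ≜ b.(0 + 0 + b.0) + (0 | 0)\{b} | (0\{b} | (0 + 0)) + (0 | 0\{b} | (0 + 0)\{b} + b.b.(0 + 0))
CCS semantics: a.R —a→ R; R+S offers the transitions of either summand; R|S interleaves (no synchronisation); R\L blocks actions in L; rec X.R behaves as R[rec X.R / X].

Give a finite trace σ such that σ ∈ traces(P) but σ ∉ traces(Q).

Reachable graph of P (6 states):
  s0 = b.(0 + 0 + b.0) + (0 | 0)\{b} | (0\{b} | (0 + 0)) + (a.0 | 0\{b} | (0 + 0)\{b} + b.b.(0 + 0)) ⊢ —a→ s1, —b→ s2, —b→ s3
  s1 = 0 | 0\{b} | (0 + 0)\{b} ⊢ (no moves)
  s2 = 0 + 0 + b.0 ⊢ —b→ s4
  s3 = b.(0 + 0) ⊢ —b→ s5
  s4 = 0 ⊢ (no moves)
  s5 = 0 + 0 ⊢ (no moves)
Reachable graph of Q (5 states):
  t0 = b.(0 + 0 + b.0) + (0 | 0)\{b} | (0\{b} | (0 + 0)) + (0 | 0\{b} | (0 + 0)\{b} + b.b.(0 + 0)) ⊢ —b→ t1, —b→ t2
  t1 = 0 + 0 + b.0 ⊢ —b→ t3
  t2 = b.(0 + 0) ⊢ —b→ t4
  t3 = 0 ⊢ (no moves)
  t4 = 0 + 0 ⊢ (no moves)
Executing a from P (initial set {s0}):
  [1] a ⇒ {s1}
  P completes σ.
Executing a from Q (initial set {t0}):
  [1] a ⇒ ∅  — Q cannot continue

a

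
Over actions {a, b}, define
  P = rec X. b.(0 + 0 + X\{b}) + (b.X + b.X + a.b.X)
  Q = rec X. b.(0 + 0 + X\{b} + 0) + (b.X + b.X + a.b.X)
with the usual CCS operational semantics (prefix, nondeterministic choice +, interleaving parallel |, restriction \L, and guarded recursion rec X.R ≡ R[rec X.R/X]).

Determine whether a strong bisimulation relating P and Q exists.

LTS(P): 4 reachable states
  s0 = rec X. b.(0 + 0 + X\{b}) + (b.X + b.X + a.b.X) ⊢ =a=> s1, =b=> s0, =b=> s2
  s1 = b.(rec X. b.(0 + 0 + X\{b}) + (b.X + b.X + a.b.X)) ⊢ =b=> s0
  s2 = 0 + 0 + (rec X. b.(0 + 0 + X\{b}) + (b.X + b.X + a.b.X))\{b} ⊢ =a=> s3
  s3 = (b.(rec X. b.(0 + 0 + X\{b}) + (b.X + b.X + a.b.X)))\{b} ⊢ deadlocked
LTS(Q): 4 reachable states
  t0 = rec X. b.(0 + 0 + X\{b} + 0) + (b.X + b.X + a.b.X) ⊢ =a=> t1, =b=> t0, =b=> t2
  t1 = b.(rec X. b.(0 + 0 + X\{b} + 0) + (b.X + b.X + a.b.X)) ⊢ =b=> t0
  t2 = 0 + 0 + (rec X. b.(0 + 0 + X\{b} + 0) + (b.X + b.X + a.b.X))\{b} + 0 ⊢ =a=> t3
  t3 = (b.(rec X. b.(0 + 0 + X\{b} + 0) + (b.X + b.X + a.b.X)))\{b} ⊢ deadlocked
Coarsest stable partition (strong bisimilarity classes):
  B0 = {s0, t0}
  B1 = {s2, t2}
  B2 = {s3, t3}
  B3 = {s1, t1}
s0 ∈ B0, t0 ∈ B0 → same block

bisimilar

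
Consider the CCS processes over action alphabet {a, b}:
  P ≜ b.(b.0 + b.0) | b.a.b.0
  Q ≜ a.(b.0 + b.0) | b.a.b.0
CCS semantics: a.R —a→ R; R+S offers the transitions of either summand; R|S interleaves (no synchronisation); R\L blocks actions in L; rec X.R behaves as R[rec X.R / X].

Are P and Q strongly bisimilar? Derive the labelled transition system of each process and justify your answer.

P's transition system — 12 states:
  s0 = b.(b.0 + b.0) | b.a.b.0 | ··b··> s1, ··b··> s2
  s1 = (b.0 + b.0) | b.a.b.0 | ··b··> s3, ··b··> s4
  s2 = b.(b.0 + b.0) | a.b.0 | ··a··> s5, ··b··> s3
  s3 = (b.0 + b.0) | a.b.0 | ··a··> s6, ··b··> s7
  s4 = 0 | b.a.b.0 | ··b··> s7
  s5 = b.(b.0 + b.0) | b.0 | ··b··> s6, ··b··> s8
  s6 = (b.0 + b.0) | b.0 | ··b··> s10, ··b··> s9
  s7 = 0 | a.b.0 | ··a··> s10
  s8 = b.(b.0 + b.0) | 0 | ··b··> s9
  s9 = (b.0 + b.0) | 0 | ··b··> s11
  s10 = 0 | b.0 | ··b··> s11
  s11 = 0 | 0 | stopped
Q's transition system — 12 states:
  t0 = a.(b.0 + b.0) | b.a.b.0 | ··a··> t1, ··b··> t2
  t1 = (b.0 + b.0) | b.a.b.0 | ··b··> t3, ··b··> t4
  t2 = a.(b.0 + b.0) | a.b.0 | ··a··> t3, ··a··> t5
  t3 = (b.0 + b.0) | a.b.0 | ··a··> t6, ··b··> t7
  t4 = 0 | b.a.b.0 | ··b··> t7
  t5 = a.(b.0 + b.0) | b.0 | ··a··> t6, ··b··> t8
  t6 = (b.0 + b.0) | b.0 | ··b··> t10, ··b··> t9
  t7 = 0 | a.b.0 | ··a··> t10
  t8 = a.(b.0 + b.0) | 0 | ··a··> t9
  t9 = (b.0 + b.0) | 0 | ··b··> t11
  t10 = 0 | b.0 | ··b··> t11
  t11 = 0 | 0 | stopped
Bisimilarity quotient blocks:
  B0 = {s0}
  B1 = {s2}
  B2 = {s5}
  B3 = {s6, s8, t6}
  B4 = {s10, s9, t10, t9}
  B5 = {s11, t11}
  B6 = {s3, t3, t5}
  B7 = {s7, t7, t8}
  B8 = {s1, t1}
  B9 = {s4, t4}
  B10 = {t0}
  B11 = {t2}
s0 ∈ B0, t0 ∈ B10 → different blocks

P ≁ Q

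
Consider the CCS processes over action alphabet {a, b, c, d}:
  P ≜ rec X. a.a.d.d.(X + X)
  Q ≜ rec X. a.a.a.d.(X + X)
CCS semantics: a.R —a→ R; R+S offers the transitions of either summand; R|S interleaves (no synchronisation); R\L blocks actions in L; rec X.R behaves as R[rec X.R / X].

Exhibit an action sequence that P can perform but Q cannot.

LTS(P): 5 reachable states
  p0 = rec X. a.a.d.d.(X + X) ⊢ ··a··> p1
  p1 = a.d.d.((rec X. a.a.d.d.(X + X)) + (rec X. a.a.d.d.(X + X))) ⊢ ··a··> p2
  p2 = d.d.((rec X. a.a.d.d.(X + X)) + (rec X. a.a.d.d.(X + X))) ⊢ ··d··> p3
  p3 = d.((rec X. a.a.d.d.(X + X)) + (rec X. a.a.d.d.(X + X))) ⊢ ··d··> p4
  p4 = (rec X. a.a.d.d.(X + X)) + (rec X. a.a.d.d.(X + X)) ⊢ ··a··> p1
LTS(Q): 5 reachable states
  q0 = rec X. a.a.a.d.(X + X) ⊢ ··a··> q1
  q1 = a.a.d.((rec X. a.a.a.d.(X + X)) + (rec X. a.a.a.d.(X + X))) ⊢ ··a··> q2
  q2 = a.d.((rec X. a.a.a.d.(X + X)) + (rec X. a.a.a.d.(X + X))) ⊢ ··a··> q3
  q3 = d.((rec X. a.a.a.d.(X + X)) + (rec X. a.a.a.d.(X + X))) ⊢ ··d··> q4
  q4 = (rec X. a.a.a.d.(X + X)) + (rec X. a.a.a.d.(X + X)) ⊢ ··a··> q1
Trace ⟨aad⟩ through P, begin at {p0}:
  [1] a ⇒ {p1}
  [2] a ⇒ {p2}
  [3] d ⇒ {p3}
  ✓ P
Trace ⟨aad⟩ through Q, begin at {q0}:
  [1] a ⇒ {q1}
  [2] a ⇒ {q2}
  [3] d ⇒ no successor for Q

aad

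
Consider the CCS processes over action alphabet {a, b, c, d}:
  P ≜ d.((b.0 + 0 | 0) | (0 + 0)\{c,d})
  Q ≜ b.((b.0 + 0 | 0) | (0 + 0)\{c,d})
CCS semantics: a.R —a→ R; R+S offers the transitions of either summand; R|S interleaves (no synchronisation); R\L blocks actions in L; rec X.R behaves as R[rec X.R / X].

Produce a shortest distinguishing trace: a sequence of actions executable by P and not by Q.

P's transition system — 3 states:
  p0 = d.((b.0 + 0 | 0) | (0 + 0)\{c,d}) has moves —d→ p1
  p1 = (b.0 + 0 | 0) | (0 + 0)\{c,d} has moves —b→ p2
  p2 = 0 | (0 + 0)\{c,d} has moves deadlocked
Q's transition system — 3 states:
  q0 = b.((b.0 + 0 | 0) | (0 + 0)\{c,d}) has moves —b→ q1
  q1 = (b.0 + 0 | 0) | (0 + 0)\{c,d} has moves —b→ q2
  q2 = 0 | (0 + 0)\{c,d} has moves deadlocked
Executing d from P (initial set {p0}):
  [1] d ⇒ {p1}
  — P admits the full trace.
Executing d from Q (initial set {q0}):
  [1] d ⇒ no successor for Q

d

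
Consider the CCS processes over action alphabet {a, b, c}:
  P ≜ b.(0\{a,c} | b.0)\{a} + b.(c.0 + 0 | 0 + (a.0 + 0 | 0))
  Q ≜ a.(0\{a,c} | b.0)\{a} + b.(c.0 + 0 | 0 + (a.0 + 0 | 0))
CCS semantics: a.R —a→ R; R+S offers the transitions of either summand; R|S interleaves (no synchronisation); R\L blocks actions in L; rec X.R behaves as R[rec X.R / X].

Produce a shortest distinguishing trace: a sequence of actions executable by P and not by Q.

bb

LTS(P): 5 reachable states
  m0 = b.(0\{a,c} | b.0)\{a} + b.(c.0 + 0 | 0 + (a.0 + 0 | 0)) → =b=> m1, =b=> m2
  m1 = (0\{a,c} | b.0)\{a} → =b=> m3
  m2 = c.0 + 0 | 0 + (a.0 + 0 | 0) → =a=> m4, =c=> m4
  m3 = (0\{a,c} | 0)\{a} → ∅
  m4 = 0 → ∅
LTS(Q): 5 reachable states
  n0 = a.(0\{a,c} | b.0)\{a} + b.(c.0 + 0 | 0 + (a.0 + 0 | 0)) → =a=> n1, =b=> n2
  n1 = (0\{a,c} | b.0)\{a} → =b=> n3
  n2 = c.0 + 0 | 0 + (a.0 + 0 | 0) → =a=> n4, =c=> n4
  n3 = (0\{a,c} | 0)\{a} → ∅
  n4 = 0 → ∅
Executing bb from P (initial set {m0}):
  step 1 (b): {m1, m2}
  step 2 (b): {m3}
  P completes σ.
Executing bb from Q (initial set {n0}):
  step 1 (b): {n2}
  step 2 (b): no successor for Q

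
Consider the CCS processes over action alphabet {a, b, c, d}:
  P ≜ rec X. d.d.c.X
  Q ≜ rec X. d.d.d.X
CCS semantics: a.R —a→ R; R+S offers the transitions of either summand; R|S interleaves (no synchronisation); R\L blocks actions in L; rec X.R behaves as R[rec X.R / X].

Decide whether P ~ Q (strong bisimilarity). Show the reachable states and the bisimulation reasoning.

P ≁ Q

LTS(P): 3 reachable states
  u0 = rec X. d.d.c.X :: --d--▸ u1
  u1 = d.c.(rec X. d.d.c.X) :: --d--▸ u2
  u2 = c.(rec X. d.d.c.X) :: --c--▸ u0
LTS(Q): 3 reachable states
  v0 = rec X. d.d.d.X :: --d--▸ v1
  v1 = d.d.(rec X. d.d.d.X) :: --d--▸ v2
  v2 = d.(rec X. d.d.d.X) :: --d--▸ v0
Partition-refinement fixed point:
  B0 = {u0}
  B1 = {u1}
  B2 = {u2}
  B3 = {v0, v1, v2}
u0 ∈ B0, v0 ∈ B3 → different blocks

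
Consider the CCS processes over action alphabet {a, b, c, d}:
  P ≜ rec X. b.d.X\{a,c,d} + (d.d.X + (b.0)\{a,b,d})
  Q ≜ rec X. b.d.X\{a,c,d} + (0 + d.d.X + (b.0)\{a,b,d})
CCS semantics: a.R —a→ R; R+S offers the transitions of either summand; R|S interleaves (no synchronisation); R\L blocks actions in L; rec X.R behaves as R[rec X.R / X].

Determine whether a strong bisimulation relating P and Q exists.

LTS(P): 5 reachable states
  m0 = rec X. b.d.X\{a,c,d} + (d.d.X + (b.0)\{a,b,d}) → —b→ m1, —d→ m2
  m1 = d.(rec X. b.d.X\{a,c,d} + (d.d.X + (b.0)\{a,b,d}))\{a,c,d} → —d→ m3
  m2 = d.(rec X. b.d.X\{a,c,d} + (d.d.X + (b.0)\{a,b,d})) → —d→ m0
  m3 = (rec X. b.d.X\{a,c,d} + (d.d.X + (b.0)\{a,b,d}))\{a,c,d} → —b→ m4
  m4 = (d.(rec X. b.d.X\{a,c,d} + (d.d.X + (b.0)\{a,b,d}))\{a,c,d})\{a,c,d} → ∅
LTS(Q): 5 reachable states
  n0 = rec X. b.d.X\{a,c,d} + (0 + d.d.X + (b.0)\{a,b,d}) → —b→ n1, —d→ n2
  n1 = d.(rec X. b.d.X\{a,c,d} + (0 + d.d.X + (b.0)\{a,b,d}))\{a,c,d} → —d→ n3
  n2 = d.(rec X. b.d.X\{a,c,d} + (0 + d.d.X + (b.0)\{a,b,d})) → —d→ n0
  n3 = (rec X. b.d.X\{a,c,d} + (0 + d.d.X + (b.0)\{a,b,d}))\{a,c,d} → —b→ n4
  n4 = (d.(rec X. b.d.X\{a,c,d} + (0 + d.d.X + (b.0)\{a,b,d}))\{a,c,d})\{a,c,d} → ∅
Bisimilarity quotient blocks:
  B0 = {m0, n0}
  B1 = {m2, n2}
  B2 = {m1, n1}
  B3 = {m3, n3}
  B4 = {m4, n4}
m0 ∈ B0, n0 ∈ B0 → same block

P ~ Q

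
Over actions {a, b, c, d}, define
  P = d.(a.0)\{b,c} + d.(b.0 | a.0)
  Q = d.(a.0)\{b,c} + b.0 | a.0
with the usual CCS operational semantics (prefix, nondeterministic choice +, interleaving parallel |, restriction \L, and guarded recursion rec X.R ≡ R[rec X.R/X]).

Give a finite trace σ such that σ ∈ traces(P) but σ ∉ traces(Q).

P's transition system — 7 states:
  p0 = d.(a.0)\{b,c} + d.(b.0 | a.0) ⊢ —d→ p1, —d→ p2
  p1 = (a.0)\{b,c} ⊢ —a→ p3
  p2 = b.0 | a.0 ⊢ —a→ p4, —b→ p5
  p3 = 0\{b,c} ⊢ ∅
  p4 = b.0 | 0 ⊢ —b→ p6
  p5 = 0 | a.0 ⊢ —a→ p6
  p6 = 0 | 0 ⊢ ∅
Q's transition system — 6 states:
  q0 = d.(a.0)\{b,c} + b.0 | a.0 ⊢ —a→ q1, —b→ q2, —d→ q3
  q1 = b.0 | 0 ⊢ —b→ q4
  q2 = 0 | a.0 ⊢ —a→ q4
  q3 = (a.0)\{b,c} ⊢ —a→ q5
  q4 = 0 | 0 ⊢ ∅
  q5 = 0\{b,c} ⊢ ∅
Run σ = ⟨db⟩ on P: start {p0}
  [1] d ⇒ {p1, p2}
  [2] b ⇒ {p5}
  P completes σ.
Run σ = ⟨db⟩ on Q: start {q0}
  [1] d ⇒ {q3}
  [2] b ⇒ no successor for Q

db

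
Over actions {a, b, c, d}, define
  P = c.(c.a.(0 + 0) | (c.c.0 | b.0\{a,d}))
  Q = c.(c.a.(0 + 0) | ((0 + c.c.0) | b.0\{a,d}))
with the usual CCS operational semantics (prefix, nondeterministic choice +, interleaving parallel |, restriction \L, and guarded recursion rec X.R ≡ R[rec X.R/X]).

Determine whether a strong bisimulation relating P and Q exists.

LTS(P): 19 reachable states
  s0 = c.(c.a.(0 + 0) | (c.c.0 | b.0\{a,d})) | =c=> s1
  s1 = c.a.(0 + 0) | (c.c.0 | b.0\{a,d}) | =b=> s2, =c=> s3, =c=> s4
  s2 = c.a.(0 + 0) | (c.c.0 | 0\{a,d}) | =c=> s5, =c=> s6
  s3 = a.(0 + 0) | (c.c.0 | b.0\{a,d}) | =a=> s7, =b=> s5, =c=> s8
  s4 = c.a.(0 + 0) | (c.0 | b.0\{a,d}) | =b=> s6, =c=> s8, =c=> s9
  s5 = a.(0 + 0) | (c.c.0 | 0\{a,d}) | =a=> s10, =c=> s11
  s6 = c.a.(0 + 0) | (c.0 | 0\{a,d}) | =c=> s11, =c=> s12
  s7 = (0 + 0) | (c.c.0 | b.0\{a,d}) | =b=> s10, =c=> s13
  s8 = a.(0 + 0) | (c.0 | b.0\{a,d}) | =a=> s13, =b=> s11, =c=> s14
  s9 = c.a.(0 + 0) | (0 | b.0\{a,d}) | =b=> s12, =c=> s14
  s10 = (0 + 0) | (c.c.0 | 0\{a,d}) | =c=> s15
  s11 = a.(0 + 0) | (c.0 | 0\{a,d}) | =a=> s15, =c=> s16
  s12 = c.a.(0 + 0) | (0 | 0\{a,d}) | =c=> s16
  s13 = (0 + 0) | (c.0 | b.0\{a,d}) | =b=> s15, =c=> s17
  s14 = a.(0 + 0) | (0 | b.0\{a,d}) | =a=> s17, =b=> s16
  s15 = (0 + 0) | (c.0 | 0\{a,d}) | =c=> s18
  s16 = a.(0 + 0) | (0 | 0\{a,d}) | =a=> s18
  s17 = (0 + 0) | (0 | b.0\{a,d}) | =b=> s18
  s18 = (0 + 0) | (0 | 0\{a,d}) | (no moves)
LTS(Q): 19 reachable states
  t0 = c.(c.a.(0 + 0) | ((0 + c.c.0) | b.0\{a,d})) | =c=> t1
  t1 = c.a.(0 + 0) | ((0 + c.c.0) | b.0\{a,d}) | =b=> t2, =c=> t3, =c=> t4
  t2 = c.a.(0 + 0) | ((0 + c.c.0) | 0\{a,d}) | =c=> t5, =c=> t6
  t3 = a.(0 + 0) | ((0 + c.c.0) | b.0\{a,d}) | =a=> t7, =b=> t5, =c=> t8
  t4 = c.a.(0 + 0) | (c.0 | b.0\{a,d}) | =b=> t6, =c=> t8, =c=> t9
  t5 = a.(0 + 0) | ((0 + c.c.0) | 0\{a,d}) | =a=> t10, =c=> t11
  t6 = c.a.(0 + 0) | (c.0 | 0\{a,d}) | =c=> t11, =c=> t12
  t7 = (0 + 0) | ((0 + c.c.0) | b.0\{a,d}) | =b=> t10, =c=> t13
  t8 = a.(0 + 0) | (c.0 | b.0\{a,d}) | =a=> t13, =b=> t11, =c=> t14
  t9 = c.a.(0 + 0) | (0 | b.0\{a,d}) | =b=> t12, =c=> t14
  t10 = (0 + 0) | ((0 + c.c.0) | 0\{a,d}) | =c=> t15
  t11 = a.(0 + 0) | (c.0 | 0\{a,d}) | =a=> t15, =c=> t16
  t12 = c.a.(0 + 0) | (0 | 0\{a,d}) | =c=> t16
  t13 = (0 + 0) | (c.0 | b.0\{a,d}) | =b=> t15, =c=> t17
  t14 = a.(0 + 0) | (0 | b.0\{a,d}) | =a=> t17, =b=> t16
  t15 = (0 + 0) | (c.0 | 0\{a,d}) | =c=> t18
  t16 = a.(0 + 0) | (0 | 0\{a,d}) | =a=> t18
  t17 = (0 + 0) | (0 | b.0\{a,d}) | =b=> t18
  t18 = (0 + 0) | (0 | 0\{a,d}) | (no moves)
Bisimilarity quotient blocks:
  B0 = {s0, t0}
  B1 = {s1, t1}
  B2 = {s2, t2}
  B3 = {s6, t6}
  B4 = {s12, t12}
  B5 = {s16, t16}
  B6 = {s18, t18}
  B7 = {s11, t11}
  B8 = {s15, t15}
  B9 = {s5, t5}
  B10 = {s10, t10}
  B11 = {s3, t3}
  B12 = {s8, t8}
  B13 = {s14, t14}
  B14 = {s17, t17}
  B15 = {s13, t13}
  B16 = {s7, t7}
  B17 = {s4, t4}
  B18 = {s9, t9}
s0 ∈ B0, t0 ∈ B0 → same block

bisimilar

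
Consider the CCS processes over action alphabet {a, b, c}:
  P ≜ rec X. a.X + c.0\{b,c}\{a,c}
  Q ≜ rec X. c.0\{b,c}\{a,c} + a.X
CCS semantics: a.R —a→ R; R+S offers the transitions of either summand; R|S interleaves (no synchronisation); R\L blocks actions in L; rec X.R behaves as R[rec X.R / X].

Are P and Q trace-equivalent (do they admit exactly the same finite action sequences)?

Reachable graph of P (2 states):
  s0 = rec X. a.X + c.0\{b,c}\{a,c} :: —a→ s0, —c→ s1
  s1 = 0\{b,c}\{a,c} :: (no moves)
Reachable graph of Q (2 states):
  t0 = rec X. c.0\{b,c}\{a,c} + a.X :: —a→ t0, —c→ t1
  t1 = 0\{b,c}\{a,c} :: (no moves)
Bisimilarity quotient blocks:
  B0 = {s0, t0}
  B1 = {s1, t1}
s0 ∈ B0, t0 ∈ B0 → same block
Bisimilar ⇒ trace-equivalent.

YES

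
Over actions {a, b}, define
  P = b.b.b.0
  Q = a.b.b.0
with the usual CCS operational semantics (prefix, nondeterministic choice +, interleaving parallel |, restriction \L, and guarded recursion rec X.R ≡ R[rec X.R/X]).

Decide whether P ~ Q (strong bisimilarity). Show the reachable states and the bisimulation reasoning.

NO

P's transition system — 4 states:
  p0 = b.b.b.0 | -b-> p1
  p1 = b.b.0 | -b-> p2
  p2 = b.0 | -b-> p3
  p3 = 0 | ·
Q's transition system — 4 states:
  q0 = a.b.b.0 | -a-> q1
  q1 = b.b.0 | -b-> q2
  q2 = b.0 | -b-> q3
  q3 = 0 | ·
Coarsest stable partition (strong bisimilarity classes):
  B0 = {p0}
  B1 = {p1, q1}
  B2 = {p2, q2}
  B3 = {p3, q3}
  B4 = {q0}
p0 ∈ B0, q0 ∈ B4 → different blocks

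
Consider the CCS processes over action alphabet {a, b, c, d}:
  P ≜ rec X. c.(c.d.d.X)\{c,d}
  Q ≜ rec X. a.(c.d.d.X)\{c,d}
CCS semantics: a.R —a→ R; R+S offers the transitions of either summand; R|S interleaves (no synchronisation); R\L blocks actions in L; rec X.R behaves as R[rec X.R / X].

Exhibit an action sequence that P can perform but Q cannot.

c

Reachable graph of P (2 states):
  m0 = rec X. c.(c.d.d.X)\{c,d} :: -c-> m1
  m1 = (c.d.d.(rec X. c.(c.d.d.X)\{c,d}))\{c,d} :: stopped
Reachable graph of Q (2 states):
  n0 = rec X. a.(c.d.d.X)\{c,d} :: -a-> n1
  n1 = (c.d.d.(rec X. a.(c.d.d.X)\{c,d}))\{c,d} :: stopped
Trace ⟨c⟩ through P, begin at {m0}:
  after c @ step 1: {m1}
  — P admits the full trace.
Trace ⟨c⟩ through Q, begin at {n0}:
  after c @ step 1: ∅ (Q stuck)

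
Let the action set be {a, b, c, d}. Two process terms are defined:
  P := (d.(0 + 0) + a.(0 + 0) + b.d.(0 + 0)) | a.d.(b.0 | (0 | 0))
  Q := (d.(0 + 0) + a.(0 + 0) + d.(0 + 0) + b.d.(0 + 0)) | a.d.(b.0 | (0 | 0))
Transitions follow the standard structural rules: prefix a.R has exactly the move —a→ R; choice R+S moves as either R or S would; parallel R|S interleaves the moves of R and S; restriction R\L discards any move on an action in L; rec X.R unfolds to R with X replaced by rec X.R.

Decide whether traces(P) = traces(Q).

P's transition system — 12 states:
  s0 = (d.(0 + 0) + a.(0 + 0) + b.d.(0 + 0)) | a.d.(b.0 | (0 | 0)) ⊢ -a-> s1, -a-> s2, -b-> s3, -d-> s1
  s1 = (0 + 0) | a.d.(b.0 | (0 | 0)) ⊢ -a-> s4
  s2 = (d.(0 + 0) + a.(0 + 0) + b.d.(0 + 0)) | d.(b.0 | (0 | 0)) ⊢ -a-> s4, -b-> s5, -d-> s4, -d-> s6
  s3 = d.(0 + 0) | a.d.(b.0 | (0 | 0)) ⊢ -a-> s5, -d-> s1
  s4 = (0 + 0) | d.(b.0 | (0 | 0)) ⊢ -d-> s7
  s5 = d.(0 + 0) | d.(b.0 | (0 | 0)) ⊢ -d-> s4, -d-> s8
  s6 = (d.(0 + 0) + a.(0 + 0) + b.d.(0 + 0)) | (b.0 | (0 | 0)) ⊢ -a-> s7, -b-> s8, -b-> s9, -d-> s7
  s7 = (0 + 0) | (b.0 | (0 | 0)) ⊢ -b-> s10
  s8 = d.(0 + 0) | (b.0 | (0 | 0)) ⊢ -b-> s11, -d-> s7
  s9 = (d.(0 + 0) + a.(0 + 0) + b.d.(0 + 0)) | (0 | (0 | 0)) ⊢ -a-> s10, -b-> s11, -d-> s10
  s10 = (0 + 0) | (0 | (0 | 0)) ⊢ ∅
  s11 = d.(0 + 0) | (0 | (0 | 0)) ⊢ -d-> s10
Q's transition system — 12 states:
  t0 = (d.(0 + 0) + a.(0 + 0) + d.(0 + 0) + b.d.(0 + 0)) | a.d.(b.0 | (0 | 0)) ⊢ -a-> t1, -a-> t2, -b-> t3, -d-> t1
  t1 = (0 + 0) | a.d.(b.0 | (0 | 0)) ⊢ -a-> t4
  t2 = (d.(0 + 0) + a.(0 + 0) + d.(0 + 0) + b.d.(0 + 0)) | d.(b.0 | (0 | 0)) ⊢ -a-> t4, -b-> t5, -d-> t4, -d-> t6
  t3 = d.(0 + 0) | a.d.(b.0 | (0 | 0)) ⊢ -a-> t5, -d-> t1
  t4 = (0 + 0) | d.(b.0 | (0 | 0)) ⊢ -d-> t7
  t5 = d.(0 + 0) | d.(b.0 | (0 | 0)) ⊢ -d-> t4, -d-> t8
  t6 = (d.(0 + 0) + a.(0 + 0) + d.(0 + 0) + b.d.(0 + 0)) | (b.0 | (0 | 0)) ⊢ -a-> t7, -b-> t8, -b-> t9, -d-> t7
  t7 = (0 + 0) | (b.0 | (0 | 0)) ⊢ -b-> t10
  t8 = d.(0 + 0) | (b.0 | (0 | 0)) ⊢ -b-> t11, -d-> t7
  t9 = (d.(0 + 0) + a.(0 + 0) + d.(0 + 0) + b.d.(0 + 0)) | (0 | (0 | 0)) ⊢ -a-> t10, -b-> t11, -d-> t10
  t10 = (0 + 0) | (0 | (0 | 0)) ⊢ ∅
  t11 = d.(0 + 0) | (0 | (0 | 0)) ⊢ -d-> t10
Coarsest stable partition (strong bisimilarity classes):
  B0 = {s0, t0}
  B1 = {s1, t1}
  B2 = {s4, t4}
  B3 = {s7, t7}
  B4 = {s10, t10}
  B5 = {s3, t3}
  B6 = {s5, t5}
  B7 = {s8, t8}
  B8 = {s11, t11}
  B9 = {s2, t2}
  B10 = {s6, t6}
  B11 = {s9, t9}
s0 ∈ B0, t0 ∈ B0 → same block
Bisimilar ⇒ trace-equivalent.

trace-equivalent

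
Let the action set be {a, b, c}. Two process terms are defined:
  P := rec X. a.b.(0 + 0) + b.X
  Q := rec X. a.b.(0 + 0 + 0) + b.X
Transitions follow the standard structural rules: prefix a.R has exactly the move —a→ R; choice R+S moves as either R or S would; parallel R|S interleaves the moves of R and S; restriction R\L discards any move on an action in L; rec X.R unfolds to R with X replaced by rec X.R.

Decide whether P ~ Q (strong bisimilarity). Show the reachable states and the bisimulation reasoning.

Reachable graph of P (3 states):
  s0 = rec X. a.b.(0 + 0) + b.X :: —a→ s1, —b→ s0
  s1 = b.(0 + 0) :: —b→ s2
  s2 = 0 + 0 :: deadlocked
Reachable graph of Q (3 states):
  t0 = rec X. a.b.(0 + 0 + 0) + b.X :: —a→ t1, —b→ t0
  t1 = b.(0 + 0 + 0) :: —b→ t2
  t2 = 0 + 0 + 0 :: deadlocked
Coarsest stable partition (strong bisimilarity classes):
  B0 = {s0, t0}
  B1 = {s1, t1}
  B2 = {s2, t2}
s0 ∈ B0, t0 ∈ B0 → same block

bisimilar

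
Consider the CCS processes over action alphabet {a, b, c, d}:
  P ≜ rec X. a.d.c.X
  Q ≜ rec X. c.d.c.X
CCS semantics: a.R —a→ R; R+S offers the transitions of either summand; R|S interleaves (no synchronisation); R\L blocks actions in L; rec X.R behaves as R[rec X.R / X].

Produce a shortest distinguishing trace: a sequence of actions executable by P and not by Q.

a

P's transition system — 3 states:
  m0 = rec X. a.d.c.X ⊢ --a--▸ m1
  m1 = d.c.(rec X. a.d.c.X) ⊢ --d--▸ m2
  m2 = c.(rec X. a.d.c.X) ⊢ --c--▸ m0
Q's transition system — 3 states:
  n0 = rec X. c.d.c.X ⊢ --c--▸ n1
  n1 = d.c.(rec X. c.d.c.X) ⊢ --d--▸ n2
  n2 = c.(rec X. c.d.c.X) ⊢ --c--▸ n0
Executing a from P (initial set {m0}):
  [1] a ⇒ {m1}
  P completes σ.
Executing a from Q (initial set {n0}):
  [1] a ⇒ ∅  — Q cannot continue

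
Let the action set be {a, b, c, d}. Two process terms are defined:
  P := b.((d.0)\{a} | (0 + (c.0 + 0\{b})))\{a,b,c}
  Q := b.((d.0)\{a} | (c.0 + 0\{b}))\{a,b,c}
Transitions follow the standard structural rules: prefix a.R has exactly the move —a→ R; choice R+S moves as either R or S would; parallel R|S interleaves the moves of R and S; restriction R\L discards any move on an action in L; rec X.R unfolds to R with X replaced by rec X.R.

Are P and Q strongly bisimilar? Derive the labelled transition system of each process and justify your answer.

LTS(P): 3 reachable states
  u0 = b.((d.0)\{a} | (0 + (c.0 + 0\{b})))\{a,b,c} :: —b→ u1
  u1 = ((d.0)\{a} | (0 + (c.0 + 0\{b})))\{a,b,c} :: —d→ u2
  u2 = (0\{a} | (0 + (c.0 + 0\{b})))\{a,b,c} :: deadlocked
LTS(Q): 3 reachable states
  v0 = b.((d.0)\{a} | (c.0 + 0\{b}))\{a,b,c} :: —b→ v1
  v1 = ((d.0)\{a} | (c.0 + 0\{b}))\{a,b,c} :: —d→ v2
  v2 = (0\{a} | (c.0 + 0\{b}))\{a,b,c} :: deadlocked
Coarsest stable partition (strong bisimilarity classes):
  B0 = {u0, v0}
  B1 = {u1, v1}
  B2 = {u2, v2}
u0 ∈ B0, v0 ∈ B0 → same block

bisimilar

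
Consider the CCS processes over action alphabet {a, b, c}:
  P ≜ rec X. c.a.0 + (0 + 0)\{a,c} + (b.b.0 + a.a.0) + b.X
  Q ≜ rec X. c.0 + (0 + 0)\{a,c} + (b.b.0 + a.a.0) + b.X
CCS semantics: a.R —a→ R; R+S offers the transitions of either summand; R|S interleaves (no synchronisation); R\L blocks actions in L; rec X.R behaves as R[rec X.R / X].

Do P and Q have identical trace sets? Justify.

LTS(P): 4 reachable states
  p0 = rec X. c.a.0 + (0 + 0)\{a,c} + (b.b.0 + a.a.0) + b.X has moves ··a··> p1, ··b··> p0, ··b··> p2, ··c··> p1
  p1 = a.0 has moves ··a··> p3
  p2 = b.0 has moves ··b··> p3
  p3 = 0 has moves deadlocked
LTS(Q): 4 reachable states
  q0 = rec X. c.0 + (0 + 0)\{a,c} + (b.b.0 + a.a.0) + b.X has moves ··a··> q1, ··b··> q0, ··b··> q2, ··c··> q3
  q1 = a.0 has moves ··a··> q3
  q2 = b.0 has moves ··b··> q3
  q3 = 0 has moves deadlocked
Trace ⟨ca⟩ through P, begin at {p0}:
  [1] c ⇒ {p1}
  [2] a ⇒ {p3}
  — P admits the full trace.
Trace ⟨ca⟩ through Q, begin at {q0}:
  [1] c ⇒ {q3}
  [2] a ⇒ no successor for Q

trace-distinct — witness ⟨ca⟩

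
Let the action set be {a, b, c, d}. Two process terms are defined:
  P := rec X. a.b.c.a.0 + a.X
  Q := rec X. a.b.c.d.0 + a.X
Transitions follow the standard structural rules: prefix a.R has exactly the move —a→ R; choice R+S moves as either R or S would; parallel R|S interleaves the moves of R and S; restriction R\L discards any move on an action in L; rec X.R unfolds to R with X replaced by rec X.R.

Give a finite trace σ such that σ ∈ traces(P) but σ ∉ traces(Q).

Reachable graph of P (5 states):
  m0 = rec X. a.b.c.a.0 + a.X → -a-> m0, -a-> m1
  m1 = b.c.a.0 → -b-> m2
  m2 = c.a.0 → -c-> m3
  m3 = a.0 → -a-> m4
  m4 = 0 → deadlocked
Reachable graph of Q (5 states):
  n0 = rec X. a.b.c.d.0 + a.X → -a-> n0, -a-> n1
  n1 = b.c.d.0 → -b-> n2
  n2 = c.d.0 → -c-> n3
  n3 = d.0 → -d-> n4
  n4 = 0 → deadlocked
Trace ⟨abca⟩ through P, begin at {m0}:
  [1] a ⇒ {m0, m1}
  [2] b ⇒ {m2}
  [3] c ⇒ {m3}
  [4] a ⇒ {m4}
  P completes σ.
Trace ⟨abca⟩ through Q, begin at {n0}:
  [1] a ⇒ {n0, n1}
  [2] b ⇒ {n2}
  [3] c ⇒ {n3}
  [4] a ⇒ ∅  — Q cannot continue

abca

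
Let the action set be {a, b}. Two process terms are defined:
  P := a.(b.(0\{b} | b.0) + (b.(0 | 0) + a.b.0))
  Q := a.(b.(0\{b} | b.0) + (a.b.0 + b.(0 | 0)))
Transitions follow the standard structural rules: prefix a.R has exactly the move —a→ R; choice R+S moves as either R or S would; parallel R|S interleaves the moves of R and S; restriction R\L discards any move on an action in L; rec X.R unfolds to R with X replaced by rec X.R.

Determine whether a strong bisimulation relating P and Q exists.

Reachable graph of P (7 states):
  s0 = a.(b.(0\{b} | b.0) + (b.(0 | 0) + a.b.0)) has moves ··a··> s1
  s1 = b.(0\{b} | b.0) + (b.(0 | 0) + a.b.0) has moves ··a··> s2, ··b··> s3, ··b··> s4
  s2 = b.0 has moves ··b··> s5
  s3 = 0 | 0 has moves ∅
  s4 = 0\{b} | b.0 has moves ··b··> s6
  s5 = 0 has moves ∅
  s6 = 0\{b} | 0 has moves ∅
Reachable graph of Q (7 states):
  t0 = a.(b.(0\{b} | b.0) + (a.b.0 + b.(0 | 0))) has moves ··a··> t1
  t1 = b.(0\{b} | b.0) + (a.b.0 + b.(0 | 0)) has moves ··a··> t2, ··b··> t3, ··b··> t4
  t2 = b.0 has moves ··b··> t5
  t3 = 0 | 0 has moves ∅
  t4 = 0\{b} | b.0 has moves ··b··> t6
  t5 = 0 has moves ∅
  t6 = 0\{b} | 0 has moves ∅
Bisimilarity quotient blocks:
  B0 = {s0, t0}
  B1 = {s1, t1}
  B2 = {s2, s4, t2, t4}
  B3 = {s3, s5, s6, t3, t5, t6}
s0 ∈ B0, t0 ∈ B0 → same block

YES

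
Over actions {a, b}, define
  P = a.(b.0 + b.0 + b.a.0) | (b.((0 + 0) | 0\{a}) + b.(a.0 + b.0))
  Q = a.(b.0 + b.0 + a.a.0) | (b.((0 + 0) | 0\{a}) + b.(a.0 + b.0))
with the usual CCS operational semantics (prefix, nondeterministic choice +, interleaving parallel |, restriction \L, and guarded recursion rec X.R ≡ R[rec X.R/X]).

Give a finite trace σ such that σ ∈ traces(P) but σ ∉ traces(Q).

abbab

LTS(P): 16 reachable states
  s0 = a.(b.0 + b.0 + b.a.0) | (b.((0 + 0) | 0\{a}) + b.(a.0 + b.0)) :: ··a··> s1, ··b··> s2, ··b··> s3
  s1 = (b.0 + b.0 + b.a.0) | (b.((0 + 0) | 0\{a}) + b.(a.0 + b.0)) :: ··b··> s4, ··b··> s5, ··b··> s6, ··b··> s7
  s2 = a.(b.0 + b.0 + b.a.0) | ((0 + 0) | 0\{a}) :: ··a··> s4
  s3 = a.(b.0 + b.0 + b.a.0) | (a.0 + b.0) :: ··a··> s5, ··a··> s8, ··b··> s8
  s4 = (b.0 + b.0 + b.a.0) | ((0 + 0) | 0\{a}) :: ··b··> s10, ··b··> s9
  s5 = (b.0 + b.0 + b.a.0) | (a.0 + b.0) :: ··a··> s11, ··b··> s11, ··b··> s12, ··b··> s13
  s6 = 0 | (b.((0 + 0) | 0\{a}) + b.(a.0 + b.0)) :: ··b··> s12, ··b··> s9
  s7 = a.0 | (b.((0 + 0) | 0\{a}) + b.(a.0 + b.0)) :: ··a··> s6, ··b··> s10, ··b··> s13
  s8 = a.(b.0 + b.0 + b.a.0) | 0 :: ··a··> s11
  s9 = 0 | ((0 + 0) | 0\{a}) :: ·
  s10 = a.0 | ((0 + 0) | 0\{a}) :: ··a··> s9
  s11 = (b.0 + b.0 + b.a.0) | 0 :: ··b··> s14, ··b··> s15
  s12 = 0 | (a.0 + b.0) :: ··a··> s14, ··b··> s14
  s13 = a.0 | (a.0 + b.0) :: ··a··> s12, ··a··> s15, ··b··> s15
  s14 = 0 | 0 :: ·
  s15 = a.0 | 0 :: ··a··> s14
LTS(Q): 16 reachable states
  t0 = a.(b.0 + b.0 + a.a.0) | (b.((0 + 0) | 0\{a}) + b.(a.0 + b.0)) :: ··a··> t1, ··b··> t2, ··b··> t3
  t1 = (b.0 + b.0 + a.a.0) | (b.((0 + 0) | 0\{a}) + b.(a.0 + b.0)) :: ··a··> t4, ··b··> t5, ··b··> t6, ··b··> t7
  t2 = a.(b.0 + b.0 + a.a.0) | ((0 + 0) | 0\{a}) :: ··a··> t5
  t3 = a.(b.0 + b.0 + a.a.0) | (a.0 + b.0) :: ··a··> t6, ··a··> t8, ··b··> t8
  t4 = a.0 | (b.((0 + 0) | 0\{a}) + b.(a.0 + b.0)) :: ··a··> t7, ··b··> t10, ··b··> t9
  t5 = (b.0 + b.0 + a.a.0) | ((0 + 0) | 0\{a}) :: ··a··> t9, ··b··> t11
  t6 = (b.0 + b.0 + a.a.0) | (a.0 + b.0) :: ··a··> t10, ··a··> t12, ··b··> t12, ··b··> t13
  t7 = 0 | (b.((0 + 0) | 0\{a}) + b.(a.0 + b.0)) :: ··b··> t11, ··b··> t13
  t8 = a.(b.0 + b.0 + a.a.0) | 0 :: ··a··> t12
  t9 = a.0 | ((0 + 0) | 0\{a}) :: ··a··> t11
  t10 = a.0 | (a.0 + b.0) :: ··a··> t13, ··a··> t14, ··b··> t14
  t11 = 0 | ((0 + 0) | 0\{a}) :: ·
  t12 = (b.0 + b.0 + a.a.0) | 0 :: ··a··> t14, ··b··> t15
  t13 = 0 | (a.0 + b.0) :: ··a··> t15, ··b··> t15
  t14 = a.0 | 0 :: ··a··> t15
  t15 = 0 | 0 :: ·
Executing abbab from P (initial set {s0}):
  step 1 (a): {s1}
  step 2 (b): {s4, s5, s6, s7}
  step 3 (b): {s10, s11, s12, s13, s9}
  step 4 (a): {s12, s14, s15, s9}
  step 5 (b): {s14}
  — P admits the full trace.
Executing abbab from Q (initial set {t0}):
  step 1 (a): {t1}
  step 2 (b): {t5, t6, t7}
  step 3 (b): {t11, t12, t13}
  step 4 (a): {t14, t15}
  step 5 (b): ∅ (Q stuck)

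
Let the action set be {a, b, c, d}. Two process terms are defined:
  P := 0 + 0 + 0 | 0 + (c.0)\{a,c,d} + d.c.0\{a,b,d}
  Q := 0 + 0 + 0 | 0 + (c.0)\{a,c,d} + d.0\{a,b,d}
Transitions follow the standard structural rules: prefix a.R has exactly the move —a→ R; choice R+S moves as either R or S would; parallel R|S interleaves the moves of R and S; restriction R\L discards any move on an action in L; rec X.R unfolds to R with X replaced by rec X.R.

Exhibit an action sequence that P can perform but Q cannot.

dc

P's transition system — 3 states:
  p0 = 0 + 0 + 0 | 0 + (c.0)\{a,c,d} + d.c.0\{a,b,d} ⊢ -d-> p1
  p1 = c.0\{a,b,d} ⊢ -c-> p2
  p2 = 0\{a,b,d} ⊢ ∅
Q's transition system — 2 states:
  q0 = 0 + 0 + 0 | 0 + (c.0)\{a,c,d} + d.0\{a,b,d} ⊢ -d-> q1
  q1 = 0\{a,b,d} ⊢ ∅
Run σ = ⟨dc⟩ on P: start {p0}
  step 1 (d): {p1}
  step 2 (c): {p2}
  ✓ P
Run σ = ⟨dc⟩ on Q: start {q0}
  step 1 (d): {q1}
  step 2 (c): ∅ (Q stuck)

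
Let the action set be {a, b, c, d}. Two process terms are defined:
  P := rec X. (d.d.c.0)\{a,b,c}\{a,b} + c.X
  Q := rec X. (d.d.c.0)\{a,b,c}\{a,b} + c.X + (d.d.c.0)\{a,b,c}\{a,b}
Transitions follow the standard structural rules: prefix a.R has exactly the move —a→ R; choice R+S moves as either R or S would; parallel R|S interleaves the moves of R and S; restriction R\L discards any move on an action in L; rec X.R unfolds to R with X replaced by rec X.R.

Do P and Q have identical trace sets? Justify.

Reachable graph of P (3 states):
  p0 = rec X. (d.d.c.0)\{a,b,c}\{a,b} + c.X :: --c--▸ p0, --d--▸ p1
  p1 = (d.c.0)\{a,b,c}\{a,b} :: --d--▸ p2
  p2 = (c.0)\{a,b,c}\{a,b} :: (no moves)
Reachable graph of Q (3 states):
  q0 = rec X. (d.d.c.0)\{a,b,c}\{a,b} + c.X + (d.d.c.0)\{a,b,c}\{a,b} :: --c--▸ q0, --d--▸ q1
  q1 = (d.c.0)\{a,b,c}\{a,b} :: --d--▸ q2
  q2 = (c.0)\{a,b,c}\{a,b} :: (no moves)
Partition-refinement fixed point:
  B0 = {p0, q0}
  B1 = {p1, q1}
  B2 = {p2, q2}
p0 ∈ B0, q0 ∈ B0 → same block
Bisimilar ⇒ trace-equivalent.

trace-equivalent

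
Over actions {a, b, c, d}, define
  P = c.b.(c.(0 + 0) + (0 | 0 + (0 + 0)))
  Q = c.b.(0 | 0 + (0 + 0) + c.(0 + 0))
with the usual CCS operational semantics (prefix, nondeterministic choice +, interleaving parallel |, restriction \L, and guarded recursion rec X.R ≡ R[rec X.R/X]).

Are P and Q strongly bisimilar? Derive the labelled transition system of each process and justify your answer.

bisimilar

Reachable graph of P (4 states):
  s0 = c.b.(c.(0 + 0) + (0 | 0 + (0 + 0))) | ··c··> s1
  s1 = b.(c.(0 + 0) + (0 | 0 + (0 + 0))) | ··b··> s2
  s2 = c.(0 + 0) + (0 | 0 + (0 + 0)) | ··c··> s3
  s3 = 0 + 0 | stopped
Reachable graph of Q (4 states):
  t0 = c.b.(0 | 0 + (0 + 0) + c.(0 + 0)) | ··c··> t1
  t1 = b.(0 | 0 + (0 + 0) + c.(0 + 0)) | ··b··> t2
  t2 = 0 | 0 + (0 + 0) + c.(0 + 0) | ··c··> t3
  t3 = 0 + 0 | stopped
Partition-refinement fixed point:
  B0 = {s0, t0}
  B1 = {s1, t1}
  B2 = {s2, t2}
  B3 = {s3, t3}
s0 ∈ B0, t0 ∈ B0 → same block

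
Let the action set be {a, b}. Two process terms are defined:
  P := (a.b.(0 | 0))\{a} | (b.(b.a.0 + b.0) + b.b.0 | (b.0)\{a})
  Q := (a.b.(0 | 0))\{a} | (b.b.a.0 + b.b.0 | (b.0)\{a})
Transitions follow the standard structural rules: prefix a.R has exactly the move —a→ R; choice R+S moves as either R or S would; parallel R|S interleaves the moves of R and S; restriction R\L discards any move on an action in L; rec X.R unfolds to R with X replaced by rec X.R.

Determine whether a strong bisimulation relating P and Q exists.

P ≁ Q

LTS(P): 9 reachable states
  s0 = (a.b.(0 | 0))\{a} | (b.(b.a.0 + b.0) + b.b.0 | (b.0)\{a}) ⊢ -b-> s1, -b-> s2, -b-> s3
  s1 = (a.b.(0 | 0))\{a} | (b.0 | (b.0)\{a}) ⊢ -b-> s4, -b-> s5
  s2 = (a.b.(0 | 0))\{a} | (b.a.0 + b.0) ⊢ -b-> s6, -b-> s7
  s3 = (a.b.(0 | 0))\{a} | (b.b.0 | 0\{a}) ⊢ -b-> s5
  s4 = (a.b.(0 | 0))\{a} | (0 | (b.0)\{a}) ⊢ -b-> s8
  s5 = (a.b.(0 | 0))\{a} | (b.0 | 0\{a}) ⊢ -b-> s8
  s6 = (a.b.(0 | 0))\{a} | 0 ⊢ stopped
  s7 = (a.b.(0 | 0))\{a} | a.0 ⊢ -a-> s6
  s8 = (a.b.(0 | 0))\{a} | (0 | 0\{a}) ⊢ stopped
LTS(Q): 9 reachable states
  t0 = (a.b.(0 | 0))\{a} | (b.b.a.0 + b.b.0 | (b.0)\{a}) ⊢ -b-> t1, -b-> t2, -b-> t3
  t1 = (a.b.(0 | 0))\{a} | (b.0 | (b.0)\{a}) ⊢ -b-> t4, -b-> t5
  t2 = (a.b.(0 | 0))\{a} | (b.b.0 | 0\{a}) ⊢ -b-> t5
  t3 = (a.b.(0 | 0))\{a} | b.a.0 ⊢ -b-> t6
  t4 = (a.b.(0 | 0))\{a} | (0 | (b.0)\{a}) ⊢ -b-> t7
  t5 = (a.b.(0 | 0))\{a} | (b.0 | 0\{a}) ⊢ -b-> t7
  t6 = (a.b.(0 | 0))\{a} | a.0 ⊢ -a-> t8
  t7 = (a.b.(0 | 0))\{a} | (0 | 0\{a}) ⊢ stopped
  t8 = (a.b.(0 | 0))\{a} | 0 ⊢ stopped
Bisimilarity quotient blocks:
  B0 = {s0}
  B1 = {s2}
  B2 = {s7, t6}
  B3 = {s6, s8, t7, t8}
  B4 = {s1, s3, t1, t2}
  B5 = {s4, s5, t4, t5}
  B6 = {t0}
  B7 = {t3}
s0 ∈ B0, t0 ∈ B6 → different blocks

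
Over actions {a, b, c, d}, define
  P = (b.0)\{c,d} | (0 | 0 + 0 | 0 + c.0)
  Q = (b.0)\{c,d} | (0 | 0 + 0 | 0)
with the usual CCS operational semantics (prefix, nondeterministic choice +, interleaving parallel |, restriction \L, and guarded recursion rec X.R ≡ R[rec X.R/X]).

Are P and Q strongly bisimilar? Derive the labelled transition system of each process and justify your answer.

Reachable graph of P (4 states):
  u0 = (b.0)\{c,d} | (0 | 0 + 0 | 0 + c.0) | -b-> u1, -c-> u2
  u1 = 0\{c,d} | (0 | 0 + 0 | 0 + c.0) | -c-> u3
  u2 = (b.0)\{c,d} | 0 | -b-> u3
  u3 = 0\{c,d} | 0 | ·
Reachable graph of Q (2 states):
  v0 = (b.0)\{c,d} | (0 | 0 + 0 | 0) | -b-> v1
  v1 = 0\{c,d} | (0 | 0 + 0 | 0) | ·
Partition-refinement fixed point:
  B0 = {u0}
  B1 = {u2, v0}
  B2 = {u3, v1}
  B3 = {u1}
u0 ∈ B0, v0 ∈ B1 → different blocks

NO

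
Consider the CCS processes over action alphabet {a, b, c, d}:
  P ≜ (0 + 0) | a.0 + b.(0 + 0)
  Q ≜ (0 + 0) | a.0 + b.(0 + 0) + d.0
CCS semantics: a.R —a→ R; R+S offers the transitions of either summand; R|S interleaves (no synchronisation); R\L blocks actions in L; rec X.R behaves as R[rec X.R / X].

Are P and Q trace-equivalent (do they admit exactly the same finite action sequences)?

Reachable graph of P (3 states):
  s0 = (0 + 0) | a.0 + b.(0 + 0) has moves -a-> s1, -b-> s2
  s1 = (0 + 0) | 0 has moves ∅
  s2 = 0 + 0 has moves ∅
Reachable graph of Q (4 states):
  t0 = (0 + 0) | a.0 + b.(0 + 0) + d.0 has moves -a-> t1, -b-> t2, -d-> t3
  t1 = (0 + 0) | 0 has moves ∅
  t2 = 0 + 0 has moves ∅
  t3 = 0 has moves ∅
Executing d from Q (initial set {t0}):
  step 1 (d): {t3}
  ✓ Q
Executing d from P (initial set {s0}):
  step 1 (d): no successor for P

traces(P) ≠ traces(Q) — witness ⟨d⟩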